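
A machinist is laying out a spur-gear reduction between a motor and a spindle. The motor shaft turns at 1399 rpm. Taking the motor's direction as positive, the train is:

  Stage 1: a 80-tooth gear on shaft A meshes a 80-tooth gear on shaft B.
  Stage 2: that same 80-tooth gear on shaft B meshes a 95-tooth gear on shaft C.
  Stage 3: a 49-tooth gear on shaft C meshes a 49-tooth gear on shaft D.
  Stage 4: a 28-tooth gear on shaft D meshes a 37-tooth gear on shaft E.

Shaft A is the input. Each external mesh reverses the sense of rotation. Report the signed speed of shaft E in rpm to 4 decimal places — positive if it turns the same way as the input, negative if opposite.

Stage 1 [80T→80T]: ω = 1399.0000×80/80 = 1399.0000 rpm, dir flips to −; running = −1399.0000
Stage 2 [80T→95T]: ω = 1399.0000×80/95 = 1178.1053 rpm, dir flips to +; running = +1178.1053
Stage 3 [49T→49T]: ω = 1178.1053×49/49 = 1178.1053 rpm, dir flips to −; running = −1178.1053
Stage 4 [28T→37T]: ω = 1178.1053×28/37 = 891.5391 rpm, dir flips to +; running = +891.5391

+891.5391 rpm (same as input, |ω| = 891.5391 rpm)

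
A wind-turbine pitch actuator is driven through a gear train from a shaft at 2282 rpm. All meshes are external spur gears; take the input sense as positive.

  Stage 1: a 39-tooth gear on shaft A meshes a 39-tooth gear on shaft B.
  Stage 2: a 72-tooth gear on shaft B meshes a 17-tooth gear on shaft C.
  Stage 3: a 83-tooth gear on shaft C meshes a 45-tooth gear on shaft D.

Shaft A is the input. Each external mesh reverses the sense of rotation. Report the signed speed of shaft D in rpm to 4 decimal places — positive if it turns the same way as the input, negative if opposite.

-17826.4471 rpm (opposite to input, |ω| = 17826.4471 rpm)

Stage 1 [39T→39T]: ω = 2282.0000×39/39 = 2282.0000 rpm, dir flips to −; running = −2282.0000
Stage 2 [72T→17T]: ω = 2282.0000×72/17 = 9664.9412 rpm, dir flips to +; running = +9664.9412
Stage 3 [83T→45T]: ω = 9664.9412×83/45 = 17826.4471 rpm, dir flips to −; running = −17826.4471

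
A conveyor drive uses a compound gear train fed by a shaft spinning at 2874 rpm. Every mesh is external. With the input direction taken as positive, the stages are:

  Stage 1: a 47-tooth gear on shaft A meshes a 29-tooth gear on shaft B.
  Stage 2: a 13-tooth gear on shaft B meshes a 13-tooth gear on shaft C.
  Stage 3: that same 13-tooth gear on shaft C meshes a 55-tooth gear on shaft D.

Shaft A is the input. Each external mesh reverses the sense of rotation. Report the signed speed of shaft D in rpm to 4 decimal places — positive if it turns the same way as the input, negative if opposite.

Stage 1 [47T→29T]: ω = 2874.0000×47/29 = 4657.8621 rpm, dir flips to −; running = −4657.8621
Stage 2 [13T→13T]: ω = 4657.8621×13/13 = 4657.8621 rpm, dir flips to +; running = +4657.8621
Stage 3 [13T→55T]: ω = 4657.8621×13/55 = 1100.9492 rpm, dir flips to −; running = −1100.9492

-1100.9492 rpm (opposite to input, |ω| = 1100.9492 rpm)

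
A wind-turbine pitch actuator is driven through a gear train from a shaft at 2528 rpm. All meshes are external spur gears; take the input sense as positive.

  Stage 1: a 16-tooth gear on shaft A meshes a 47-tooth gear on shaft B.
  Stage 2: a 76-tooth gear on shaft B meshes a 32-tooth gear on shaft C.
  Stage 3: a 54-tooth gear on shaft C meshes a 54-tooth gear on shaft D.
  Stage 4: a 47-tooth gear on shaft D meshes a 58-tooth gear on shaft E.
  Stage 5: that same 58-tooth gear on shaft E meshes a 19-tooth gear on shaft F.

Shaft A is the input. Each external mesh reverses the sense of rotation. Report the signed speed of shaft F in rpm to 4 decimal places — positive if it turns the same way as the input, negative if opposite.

-5056.0000 rpm (opposite to input, |ω| = 5056.0000 rpm)

Stage 1 [16T→47T]: ω = 2528.0000×16/47 = 860.5957 rpm, dir flips to −; running = −860.5957
Stage 2 [76T→32T]: ω = 860.5957×76/32 = 2043.9149 rpm, dir flips to +; running = +2043.9149
Stage 3 [54T→54T]: ω = 2043.9149×54/54 = 2043.9149 rpm, dir flips to −; running = −2043.9149
Stage 4 [47T→58T]: ω = 2043.9149×47/58 = 1656.2759 rpm, dir flips to +; running = +1656.2759
Stage 5 [58T→19T]: ω = 1656.2759×58/19 = 5056.0000 rpm, dir flips to −; running = −5056.0000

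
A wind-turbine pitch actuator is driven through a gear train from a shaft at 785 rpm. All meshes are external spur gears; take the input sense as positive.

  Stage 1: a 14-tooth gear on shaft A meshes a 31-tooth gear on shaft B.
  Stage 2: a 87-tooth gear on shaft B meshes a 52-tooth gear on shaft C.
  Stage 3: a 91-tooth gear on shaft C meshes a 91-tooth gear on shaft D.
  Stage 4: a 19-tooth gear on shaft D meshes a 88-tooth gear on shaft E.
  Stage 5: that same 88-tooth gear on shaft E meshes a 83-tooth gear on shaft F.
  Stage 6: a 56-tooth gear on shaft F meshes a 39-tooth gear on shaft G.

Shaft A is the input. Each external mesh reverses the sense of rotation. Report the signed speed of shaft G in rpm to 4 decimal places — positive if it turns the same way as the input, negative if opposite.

+194.9624 rpm (same as input, |ω| = 194.9624 rpm)

Stage 1 [14T→31T]: ω = 785.0000×14/31 = 354.5161 rpm, dir flips to −; running = −354.5161
Stage 2 [87T→52T]: ω = 354.5161×87/52 = 593.1328 rpm, dir flips to +; running = +593.1328
Stage 3 [91T→91T]: ω = 593.1328×91/91 = 593.1328 rpm, dir flips to −; running = −593.1328
Stage 4 [19T→88T]: ω = 593.1328×19/88 = 128.0628 rpm, dir flips to +; running = +128.0628
Stage 5 [88T→83T]: ω = 128.0628×88/83 = 135.7774 rpm, dir flips to −; running = −135.7774
Stage 6 [56T→39T]: ω = 135.7774×56/39 = 194.9624 rpm, dir flips to +; running = +194.9624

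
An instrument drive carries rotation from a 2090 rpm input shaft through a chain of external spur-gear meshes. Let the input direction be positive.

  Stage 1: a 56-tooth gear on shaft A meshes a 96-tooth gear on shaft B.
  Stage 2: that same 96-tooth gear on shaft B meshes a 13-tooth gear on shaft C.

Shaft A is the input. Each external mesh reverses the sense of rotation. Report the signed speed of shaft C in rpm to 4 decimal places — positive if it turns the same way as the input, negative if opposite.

Stage 1 [56T→96T]: ω = 2090.0000×56/96 = 1219.1667 rpm, dir flips to −; running = −1219.1667
Stage 2 [96T→13T]: ω = 1219.1667×96/13 = 9003.0769 rpm, dir flips to +; running = +9003.0769

+9003.0769 rpm (same as input, |ω| = 9003.0769 rpm)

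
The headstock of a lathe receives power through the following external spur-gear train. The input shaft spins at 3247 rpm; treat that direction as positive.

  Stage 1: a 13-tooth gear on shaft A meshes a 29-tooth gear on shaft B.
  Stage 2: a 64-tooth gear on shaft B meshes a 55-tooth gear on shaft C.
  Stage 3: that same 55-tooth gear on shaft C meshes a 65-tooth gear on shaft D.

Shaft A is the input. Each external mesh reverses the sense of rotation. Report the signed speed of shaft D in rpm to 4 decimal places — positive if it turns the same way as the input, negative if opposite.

Stage 1 [13T→29T]: ω = 3247.0000×13/29 = 1455.5517 rpm, dir flips to −; running = −1455.5517
Stage 2 [64T→55T]: ω = 1455.5517×64/55 = 1693.7329 rpm, dir flips to +; running = +1693.7329
Stage 3 [55T→65T]: ω = 1693.7329×55/65 = 1433.1586 rpm, dir flips to −; running = −1433.1586

-1433.1586 rpm (opposite to input, |ω| = 1433.1586 rpm)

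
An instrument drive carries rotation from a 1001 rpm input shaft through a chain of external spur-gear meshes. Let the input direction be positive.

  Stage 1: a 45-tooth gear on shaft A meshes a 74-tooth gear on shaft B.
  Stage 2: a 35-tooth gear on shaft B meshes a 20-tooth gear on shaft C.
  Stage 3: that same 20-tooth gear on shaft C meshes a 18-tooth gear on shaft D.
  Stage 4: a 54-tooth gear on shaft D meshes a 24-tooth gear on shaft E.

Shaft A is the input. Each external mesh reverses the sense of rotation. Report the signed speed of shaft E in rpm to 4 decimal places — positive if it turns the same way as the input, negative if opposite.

Stage 1 [45T→74T]: ω = 1001.0000×45/74 = 608.7162 rpm, dir flips to −; running = −608.7162
Stage 2 [35T→20T]: ω = 608.7162×35/20 = 1065.2534 rpm, dir flips to +; running = +1065.2534
Stage 3 [20T→18T]: ω = 1065.2534×20/18 = 1183.6149 rpm, dir flips to −; running = −1183.6149
Stage 4 [54T→24T]: ω = 1183.6149×54/24 = 2663.1334 rpm, dir flips to +; running = +2663.1334

+2663.1334 rpm (same as input, |ω| = 2663.1334 rpm)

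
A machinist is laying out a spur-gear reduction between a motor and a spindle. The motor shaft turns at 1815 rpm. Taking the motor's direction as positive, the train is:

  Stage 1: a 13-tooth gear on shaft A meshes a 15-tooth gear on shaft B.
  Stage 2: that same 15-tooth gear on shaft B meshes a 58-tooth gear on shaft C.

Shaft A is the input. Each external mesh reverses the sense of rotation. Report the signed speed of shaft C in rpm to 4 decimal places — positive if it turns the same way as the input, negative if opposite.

Stage 1 [13T→15T]: ω = 1815.0000×13/15 = 1573.0000 rpm, dir flips to −; running = −1573.0000
Stage 2 [15T→58T]: ω = 1573.0000×15/58 = 406.8103 rpm, dir flips to +; running = +406.8103

+406.8103 rpm (same as input, |ω| = 406.8103 rpm)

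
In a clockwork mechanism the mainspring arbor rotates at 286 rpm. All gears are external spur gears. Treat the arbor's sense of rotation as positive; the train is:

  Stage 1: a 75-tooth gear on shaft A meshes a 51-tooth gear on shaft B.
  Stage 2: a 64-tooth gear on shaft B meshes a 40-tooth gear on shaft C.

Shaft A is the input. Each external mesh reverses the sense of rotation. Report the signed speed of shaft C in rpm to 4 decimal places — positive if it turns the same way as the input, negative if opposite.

Stage 1 [75T→51T]: ω = 286.0000×75/51 = 420.5882 rpm, dir flips to −; running = −420.5882
Stage 2 [64T→40T]: ω = 420.5882×64/40 = 672.9412 rpm, dir flips to +; running = +672.9412

+672.9412 rpm (same as input, |ω| = 672.9412 rpm)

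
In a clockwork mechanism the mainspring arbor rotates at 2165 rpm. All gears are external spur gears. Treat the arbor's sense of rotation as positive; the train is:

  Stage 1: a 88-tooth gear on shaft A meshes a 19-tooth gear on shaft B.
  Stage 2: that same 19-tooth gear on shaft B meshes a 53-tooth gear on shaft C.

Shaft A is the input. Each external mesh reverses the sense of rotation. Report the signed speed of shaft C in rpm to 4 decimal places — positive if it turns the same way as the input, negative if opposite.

Stage 1 [88T→19T]: ω = 2165.0000×88/19 = 10027.3684 rpm, dir flips to −; running = −10027.3684
Stage 2 [19T→53T]: ω = 10027.3684×19/53 = 3594.7170 rpm, dir flips to +; running = +3594.7170

+3594.7170 rpm (same as input, |ω| = 3594.7170 rpm)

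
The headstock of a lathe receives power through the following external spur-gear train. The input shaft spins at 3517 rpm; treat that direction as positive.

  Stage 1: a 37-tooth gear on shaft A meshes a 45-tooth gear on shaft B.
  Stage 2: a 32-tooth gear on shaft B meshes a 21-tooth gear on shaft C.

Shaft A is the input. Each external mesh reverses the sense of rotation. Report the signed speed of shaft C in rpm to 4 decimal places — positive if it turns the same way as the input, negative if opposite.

+4406.4847 rpm (same as input, |ω| = 4406.4847 rpm)

Stage 1 [37T→45T]: ω = 3517.0000×37/45 = 2891.7556 rpm, dir flips to −; running = −2891.7556
Stage 2 [32T→21T]: ω = 2891.7556×32/21 = 4406.4847 rpm, dir flips to +; running = +4406.4847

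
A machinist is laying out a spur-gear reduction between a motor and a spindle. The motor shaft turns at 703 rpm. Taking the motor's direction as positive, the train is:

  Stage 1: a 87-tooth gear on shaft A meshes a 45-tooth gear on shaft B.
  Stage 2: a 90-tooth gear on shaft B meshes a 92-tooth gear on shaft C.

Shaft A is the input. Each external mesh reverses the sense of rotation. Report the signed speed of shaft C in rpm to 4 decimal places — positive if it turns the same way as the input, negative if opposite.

+1329.5870 rpm (same as input, |ω| = 1329.5870 rpm)

Stage 1 [87T→45T]: ω = 703.0000×87/45 = 1359.1333 rpm, dir flips to −; running = −1359.1333
Stage 2 [90T→92T]: ω = 1359.1333×90/92 = 1329.5870 rpm, dir flips to +; running = +1329.5870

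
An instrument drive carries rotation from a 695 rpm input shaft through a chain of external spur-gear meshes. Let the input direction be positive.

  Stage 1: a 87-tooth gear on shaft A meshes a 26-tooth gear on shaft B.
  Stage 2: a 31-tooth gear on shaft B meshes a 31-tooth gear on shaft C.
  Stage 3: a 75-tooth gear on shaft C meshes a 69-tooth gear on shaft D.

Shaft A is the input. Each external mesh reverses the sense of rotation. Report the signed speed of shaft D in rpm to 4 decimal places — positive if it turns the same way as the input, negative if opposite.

Stage 1 [87T→26T]: ω = 695.0000×87/26 = 2325.5769 rpm, dir flips to −; running = −2325.5769
Stage 2 [31T→31T]: ω = 2325.5769×31/31 = 2325.5769 rpm, dir flips to +; running = +2325.5769
Stage 3 [75T→69T]: ω = 2325.5769×75/69 = 2527.8010 rpm, dir flips to −; running = −2527.8010

-2527.8010 rpm (opposite to input, |ω| = 2527.8010 rpm)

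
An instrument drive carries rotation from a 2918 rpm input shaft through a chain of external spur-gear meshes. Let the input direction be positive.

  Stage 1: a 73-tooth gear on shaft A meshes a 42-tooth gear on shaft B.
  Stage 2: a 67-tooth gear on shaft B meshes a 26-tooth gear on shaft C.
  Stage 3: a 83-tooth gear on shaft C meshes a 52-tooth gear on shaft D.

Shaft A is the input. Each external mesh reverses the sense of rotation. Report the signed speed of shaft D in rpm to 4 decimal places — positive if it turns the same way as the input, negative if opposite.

-20860.9970 rpm (opposite to input, |ω| = 20860.9970 rpm)

Stage 1 [73T→42T]: ω = 2918.0000×73/42 = 5071.7619 rpm, dir flips to −; running = −5071.7619
Stage 2 [67T→26T]: ω = 5071.7619×67/26 = 13069.5403 rpm, dir flips to +; running = +13069.5403
Stage 3 [83T→52T]: ω = 13069.5403×83/52 = 20860.9970 rpm, dir flips to −; running = −20860.9970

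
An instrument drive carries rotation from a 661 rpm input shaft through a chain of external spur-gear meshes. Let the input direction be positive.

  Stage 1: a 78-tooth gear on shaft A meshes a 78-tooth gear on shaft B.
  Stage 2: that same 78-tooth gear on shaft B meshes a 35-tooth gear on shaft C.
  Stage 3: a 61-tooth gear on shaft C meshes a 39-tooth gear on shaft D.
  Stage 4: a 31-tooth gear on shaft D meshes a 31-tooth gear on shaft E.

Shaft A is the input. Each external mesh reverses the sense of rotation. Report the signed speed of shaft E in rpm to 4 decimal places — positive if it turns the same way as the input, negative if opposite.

+2304.0571 rpm (same as input, |ω| = 2304.0571 rpm)

Stage 1 [78T→78T]: ω = 661.0000×78/78 = 661.0000 rpm, dir flips to −; running = −661.0000
Stage 2 [78T→35T]: ω = 661.0000×78/35 = 1473.0857 rpm, dir flips to +; running = +1473.0857
Stage 3 [61T→39T]: ω = 1473.0857×61/39 = 2304.0571 rpm, dir flips to −; running = −2304.0571
Stage 4 [31T→31T]: ω = 2304.0571×31/31 = 2304.0571 rpm, dir flips to +; running = +2304.0571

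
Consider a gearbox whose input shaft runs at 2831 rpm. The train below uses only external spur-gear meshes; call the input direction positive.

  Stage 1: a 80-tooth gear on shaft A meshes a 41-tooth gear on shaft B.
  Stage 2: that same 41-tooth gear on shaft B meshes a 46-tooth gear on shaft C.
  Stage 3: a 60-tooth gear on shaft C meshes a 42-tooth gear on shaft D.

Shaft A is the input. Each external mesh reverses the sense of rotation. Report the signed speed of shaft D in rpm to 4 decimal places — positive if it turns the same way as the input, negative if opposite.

-7033.5404 rpm (opposite to input, |ω| = 7033.5404 rpm)

Stage 1 [80T→41T]: ω = 2831.0000×80/41 = 5523.9024 rpm, dir flips to −; running = −5523.9024
Stage 2 [41T→46T]: ω = 5523.9024×41/46 = 4923.4783 rpm, dir flips to +; running = +4923.4783
Stage 3 [60T→42T]: ω = 4923.4783×60/42 = 7033.5404 rpm, dir flips to −; running = −7033.5404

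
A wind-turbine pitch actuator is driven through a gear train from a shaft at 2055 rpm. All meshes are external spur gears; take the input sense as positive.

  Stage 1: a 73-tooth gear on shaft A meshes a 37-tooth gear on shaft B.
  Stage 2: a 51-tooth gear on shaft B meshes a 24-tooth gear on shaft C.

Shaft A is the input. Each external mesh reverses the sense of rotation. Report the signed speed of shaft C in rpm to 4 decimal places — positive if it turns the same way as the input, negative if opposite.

Stage 1 [73T→37T]: ω = 2055.0000×73/37 = 4054.4595 rpm, dir flips to −; running = −4054.4595
Stage 2 [51T→24T]: ω = 4054.4595×51/24 = 8615.7264 rpm, dir flips to +; running = +8615.7264

+8615.7264 rpm (same as input, |ω| = 8615.7264 rpm)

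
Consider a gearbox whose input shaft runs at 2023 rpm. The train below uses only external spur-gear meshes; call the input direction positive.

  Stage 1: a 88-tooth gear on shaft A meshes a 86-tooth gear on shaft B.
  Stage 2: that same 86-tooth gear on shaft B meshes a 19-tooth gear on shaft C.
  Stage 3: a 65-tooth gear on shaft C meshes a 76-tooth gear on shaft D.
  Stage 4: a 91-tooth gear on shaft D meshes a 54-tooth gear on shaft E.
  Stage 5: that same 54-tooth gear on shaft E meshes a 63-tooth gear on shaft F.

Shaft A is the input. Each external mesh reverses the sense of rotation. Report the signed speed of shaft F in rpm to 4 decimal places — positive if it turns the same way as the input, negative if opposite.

Stage 1 [88T→86T]: ω = 2023.0000×88/86 = 2070.0465 rpm, dir flips to −; running = −2070.0465
Stage 2 [86T→19T]: ω = 2070.0465×86/19 = 9369.6842 rpm, dir flips to +; running = +9369.6842
Stage 3 [65T→76T]: ω = 9369.6842×65/76 = 8013.5457 rpm, dir flips to −; running = −8013.5457
Stage 4 [91T→54T]: ω = 8013.5457×91/54 = 13504.3085 rpm, dir flips to +; running = +13504.3085
Stage 5 [54T→63T]: ω = 13504.3085×54/63 = 11575.1216 rpm, dir flips to −; running = −11575.1216

-11575.1216 rpm (opposite to input, |ω| = 11575.1216 rpm)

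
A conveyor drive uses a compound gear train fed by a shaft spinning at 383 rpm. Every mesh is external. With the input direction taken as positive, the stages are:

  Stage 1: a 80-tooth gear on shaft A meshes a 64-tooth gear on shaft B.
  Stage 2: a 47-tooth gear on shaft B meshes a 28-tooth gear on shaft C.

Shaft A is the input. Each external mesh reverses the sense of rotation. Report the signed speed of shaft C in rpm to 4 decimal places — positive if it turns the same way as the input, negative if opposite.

+803.6161 rpm (same as input, |ω| = 803.6161 rpm)

Stage 1 [80T→64T]: ω = 383.0000×80/64 = 478.7500 rpm, dir flips to −; running = −478.7500
Stage 2 [47T→28T]: ω = 478.7500×47/28 = 803.6161 rpm, dir flips to +; running = +803.6161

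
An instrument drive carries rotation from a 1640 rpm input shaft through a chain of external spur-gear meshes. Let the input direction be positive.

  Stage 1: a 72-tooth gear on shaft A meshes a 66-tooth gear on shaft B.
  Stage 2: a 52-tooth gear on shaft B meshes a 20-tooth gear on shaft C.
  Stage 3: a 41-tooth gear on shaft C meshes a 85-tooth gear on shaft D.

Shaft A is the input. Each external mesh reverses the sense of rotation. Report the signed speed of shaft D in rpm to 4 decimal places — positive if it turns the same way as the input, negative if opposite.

-2243.7305 rpm (opposite to input, |ω| = 2243.7305 rpm)

Stage 1 [72T→66T]: ω = 1640.0000×72/66 = 1789.0909 rpm, dir flips to −; running = −1789.0909
Stage 2 [52T→20T]: ω = 1789.0909×52/20 = 4651.6364 rpm, dir flips to +; running = +4651.6364
Stage 3 [41T→85T]: ω = 4651.6364×41/85 = 2243.7305 rpm, dir flips to −; running = −2243.7305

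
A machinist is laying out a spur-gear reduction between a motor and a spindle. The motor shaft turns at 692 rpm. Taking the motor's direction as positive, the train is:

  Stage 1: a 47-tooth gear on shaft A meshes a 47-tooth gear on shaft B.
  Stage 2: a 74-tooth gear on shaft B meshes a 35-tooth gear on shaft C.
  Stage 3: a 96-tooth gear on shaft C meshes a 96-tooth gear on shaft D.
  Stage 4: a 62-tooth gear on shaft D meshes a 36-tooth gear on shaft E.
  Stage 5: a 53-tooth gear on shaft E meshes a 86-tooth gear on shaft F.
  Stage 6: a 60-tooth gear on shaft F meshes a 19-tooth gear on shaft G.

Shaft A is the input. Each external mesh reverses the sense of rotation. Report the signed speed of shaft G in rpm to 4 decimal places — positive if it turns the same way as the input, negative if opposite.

+4903.8144 rpm (same as input, |ω| = 4903.8144 rpm)

Stage 1 [47T→47T]: ω = 692.0000×47/47 = 692.0000 rpm, dir flips to −; running = −692.0000
Stage 2 [74T→35T]: ω = 692.0000×74/35 = 1463.0857 rpm, dir flips to +; running = +1463.0857
Stage 3 [96T→96T]: ω = 1463.0857×96/96 = 1463.0857 rpm, dir flips to −; running = −1463.0857
Stage 4 [62T→36T]: ω = 1463.0857×62/36 = 2519.7587 rpm, dir flips to +; running = +2519.7587
Stage 5 [53T→86T]: ω = 2519.7587×53/86 = 1552.8746 rpm, dir flips to −; running = −1552.8746
Stage 6 [60T→19T]: ω = 1552.8746×60/19 = 4903.8144 rpm, dir flips to +; running = +4903.8144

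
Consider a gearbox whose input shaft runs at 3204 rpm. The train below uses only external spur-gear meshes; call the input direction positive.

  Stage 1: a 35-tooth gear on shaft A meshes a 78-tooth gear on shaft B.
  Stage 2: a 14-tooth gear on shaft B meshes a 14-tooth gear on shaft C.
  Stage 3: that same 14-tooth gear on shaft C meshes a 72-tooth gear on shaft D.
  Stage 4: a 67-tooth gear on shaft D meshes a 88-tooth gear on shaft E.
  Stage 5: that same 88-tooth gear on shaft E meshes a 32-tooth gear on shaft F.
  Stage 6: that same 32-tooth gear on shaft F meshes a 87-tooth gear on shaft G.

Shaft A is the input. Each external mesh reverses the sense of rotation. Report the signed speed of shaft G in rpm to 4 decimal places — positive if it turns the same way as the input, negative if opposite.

+215.2866 rpm (same as input, |ω| = 215.2866 rpm)

Stage 1 [35T→78T]: ω = 3204.0000×35/78 = 1437.6923 rpm, dir flips to −; running = −1437.6923
Stage 2 [14T→14T]: ω = 1437.6923×14/14 = 1437.6923 rpm, dir flips to +; running = +1437.6923
Stage 3 [14T→72T]: ω = 1437.6923×14/72 = 279.5513 rpm, dir flips to −; running = −279.5513
Stage 4 [67T→88T]: ω = 279.5513×67/88 = 212.8402 rpm, dir flips to +; running = +212.8402
Stage 5 [88T→32T]: ω = 212.8402×88/32 = 585.3105 rpm, dir flips to −; running = −585.3105
Stage 6 [32T→87T]: ω = 585.3105×32/87 = 215.2866 rpm, dir flips to +; running = +215.2866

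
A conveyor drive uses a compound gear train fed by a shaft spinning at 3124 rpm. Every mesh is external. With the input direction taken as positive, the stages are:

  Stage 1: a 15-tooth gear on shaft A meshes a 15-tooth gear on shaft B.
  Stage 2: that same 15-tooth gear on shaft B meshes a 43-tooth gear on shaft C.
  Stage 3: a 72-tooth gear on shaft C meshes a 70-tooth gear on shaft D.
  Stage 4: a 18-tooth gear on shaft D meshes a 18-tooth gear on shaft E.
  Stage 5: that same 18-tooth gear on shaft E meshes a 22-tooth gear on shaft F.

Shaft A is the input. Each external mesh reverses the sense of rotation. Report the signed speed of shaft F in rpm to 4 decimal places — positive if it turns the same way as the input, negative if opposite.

Stage 1 [15T→15T]: ω = 3124.0000×15/15 = 3124.0000 rpm, dir flips to −; running = −3124.0000
Stage 2 [15T→43T]: ω = 3124.0000×15/43 = 1089.7674 rpm, dir flips to +; running = +1089.7674
Stage 3 [72T→70T]: ω = 1089.7674×72/70 = 1120.9037 rpm, dir flips to −; running = −1120.9037
Stage 4 [18T→18T]: ω = 1120.9037×18/18 = 1120.9037 rpm, dir flips to +; running = +1120.9037
Stage 5 [18T→22T]: ω = 1120.9037×18/22 = 917.1030 rpm, dir flips to −; running = −917.1030

-917.1030 rpm (opposite to input, |ω| = 917.1030 rpm)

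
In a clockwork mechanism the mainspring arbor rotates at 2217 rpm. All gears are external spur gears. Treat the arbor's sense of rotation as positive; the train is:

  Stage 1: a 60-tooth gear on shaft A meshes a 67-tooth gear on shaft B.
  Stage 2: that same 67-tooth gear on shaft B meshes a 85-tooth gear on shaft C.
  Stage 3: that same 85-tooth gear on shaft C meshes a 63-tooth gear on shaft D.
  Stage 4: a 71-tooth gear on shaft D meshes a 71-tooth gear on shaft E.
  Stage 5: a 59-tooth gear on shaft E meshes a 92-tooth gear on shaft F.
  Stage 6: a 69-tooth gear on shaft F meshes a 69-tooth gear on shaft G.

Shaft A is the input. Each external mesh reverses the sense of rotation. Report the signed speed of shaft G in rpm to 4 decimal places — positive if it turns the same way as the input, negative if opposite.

Stage 1 [60T→67T]: ω = 2217.0000×60/67 = 1985.3731 rpm, dir flips to −; running = −1985.3731
Stage 2 [67T→85T]: ω = 1985.3731×67/85 = 1564.9412 rpm, dir flips to +; running = +1564.9412
Stage 3 [85T→63T]: ω = 1564.9412×85/63 = 2111.4286 rpm, dir flips to −; running = −2111.4286
Stage 4 [71T→71T]: ω = 2111.4286×71/71 = 2111.4286 rpm, dir flips to +; running = +2111.4286
Stage 5 [59T→92T]: ω = 2111.4286×59/92 = 1354.0683 rpm, dir flips to −; running = −1354.0683
Stage 6 [69T→69T]: ω = 1354.0683×69/69 = 1354.0683 rpm, dir flips to +; running = +1354.0683

+1354.0683 rpm (same as input, |ω| = 1354.0683 rpm)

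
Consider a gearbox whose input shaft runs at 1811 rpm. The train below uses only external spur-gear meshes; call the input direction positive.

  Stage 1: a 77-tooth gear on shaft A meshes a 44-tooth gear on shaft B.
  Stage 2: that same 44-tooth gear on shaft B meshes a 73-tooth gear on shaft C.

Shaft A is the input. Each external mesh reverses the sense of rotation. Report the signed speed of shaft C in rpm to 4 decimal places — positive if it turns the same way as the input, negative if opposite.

Stage 1 [77T→44T]: ω = 1811.0000×77/44 = 3169.2500 rpm, dir flips to −; running = −3169.2500
Stage 2 [44T→73T]: ω = 3169.2500×44/73 = 1910.2329 rpm, dir flips to +; running = +1910.2329

+1910.2329 rpm (same as input, |ω| = 1910.2329 rpm)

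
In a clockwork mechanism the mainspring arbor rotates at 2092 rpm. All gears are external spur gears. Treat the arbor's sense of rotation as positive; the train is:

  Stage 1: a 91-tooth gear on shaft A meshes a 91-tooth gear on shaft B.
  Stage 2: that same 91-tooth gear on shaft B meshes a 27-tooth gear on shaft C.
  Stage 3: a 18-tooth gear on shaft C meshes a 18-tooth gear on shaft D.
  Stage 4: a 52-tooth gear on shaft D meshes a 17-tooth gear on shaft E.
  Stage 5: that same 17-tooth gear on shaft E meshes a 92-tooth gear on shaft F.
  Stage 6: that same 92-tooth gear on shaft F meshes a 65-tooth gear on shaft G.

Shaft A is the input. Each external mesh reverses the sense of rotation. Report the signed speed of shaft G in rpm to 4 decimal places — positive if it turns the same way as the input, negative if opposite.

Stage 1 [91T→91T]: ω = 2092.0000×91/91 = 2092.0000 rpm, dir flips to −; running = −2092.0000
Stage 2 [91T→27T]: ω = 2092.0000×91/27 = 7050.8148 rpm, dir flips to +; running = +7050.8148
Stage 3 [18T→18T]: ω = 7050.8148×18/18 = 7050.8148 rpm, dir flips to −; running = −7050.8148
Stage 4 [52T→17T]: ω = 7050.8148×52/17 = 21567.1983 rpm, dir flips to +; running = +21567.1983
Stage 5 [17T→92T]: ω = 21567.1983×17/92 = 3985.2432 rpm, dir flips to −; running = −3985.2432
Stage 6 [92T→65T]: ω = 3985.2432×92/65 = 5640.6519 rpm, dir flips to +; running = +5640.6519

+5640.6519 rpm (same as input, |ω| = 5640.6519 rpm)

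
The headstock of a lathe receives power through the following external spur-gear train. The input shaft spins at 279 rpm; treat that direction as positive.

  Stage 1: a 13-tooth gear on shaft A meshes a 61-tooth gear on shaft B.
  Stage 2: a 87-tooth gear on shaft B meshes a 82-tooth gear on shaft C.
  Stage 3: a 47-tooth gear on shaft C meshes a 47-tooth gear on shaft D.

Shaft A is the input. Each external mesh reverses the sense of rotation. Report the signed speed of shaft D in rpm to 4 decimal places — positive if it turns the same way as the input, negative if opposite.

Stage 1 [13T→61T]: ω = 279.0000×13/61 = 59.4590 rpm, dir flips to −; running = −59.4590
Stage 2 [87T→82T]: ω = 59.4590×87/82 = 63.0846 rpm, dir flips to +; running = +63.0846
Stage 3 [47T→47T]: ω = 63.0846×47/47 = 63.0846 rpm, dir flips to −; running = −63.0846

-63.0846 rpm (opposite to input, |ω| = 63.0846 rpm)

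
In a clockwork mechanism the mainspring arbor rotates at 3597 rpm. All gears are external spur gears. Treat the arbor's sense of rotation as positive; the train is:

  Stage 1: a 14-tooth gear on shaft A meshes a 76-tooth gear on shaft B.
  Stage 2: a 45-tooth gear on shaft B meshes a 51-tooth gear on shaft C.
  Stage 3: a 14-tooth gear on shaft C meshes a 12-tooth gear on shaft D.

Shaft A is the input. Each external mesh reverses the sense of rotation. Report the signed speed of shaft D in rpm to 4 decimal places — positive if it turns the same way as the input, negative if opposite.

Stage 1 [14T→76T]: ω = 3597.0000×14/76 = 662.6053 rpm, dir flips to −; running = −662.6053
Stage 2 [45T→51T]: ω = 662.6053×45/51 = 584.6517 rpm, dir flips to +; running = +584.6517
Stage 3 [14T→12T]: ω = 584.6517×14/12 = 682.0937 rpm, dir flips to −; running = −682.0937

-682.0937 rpm (opposite to input, |ω| = 682.0937 rpm)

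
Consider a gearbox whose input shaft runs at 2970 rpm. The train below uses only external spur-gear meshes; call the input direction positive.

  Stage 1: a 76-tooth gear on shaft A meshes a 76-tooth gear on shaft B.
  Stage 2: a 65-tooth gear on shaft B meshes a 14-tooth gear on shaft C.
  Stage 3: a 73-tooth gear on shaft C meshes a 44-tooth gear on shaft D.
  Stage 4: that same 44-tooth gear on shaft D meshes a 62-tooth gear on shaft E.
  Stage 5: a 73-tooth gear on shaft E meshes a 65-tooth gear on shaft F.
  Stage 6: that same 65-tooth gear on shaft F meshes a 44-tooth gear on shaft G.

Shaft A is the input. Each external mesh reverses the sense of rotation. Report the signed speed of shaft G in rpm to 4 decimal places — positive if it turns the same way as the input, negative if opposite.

+26936.6215 rpm (same as input, |ω| = 26936.6215 rpm)

Stage 1 [76T→76T]: ω = 2970.0000×76/76 = 2970.0000 rpm, dir flips to −; running = −2970.0000
Stage 2 [65T→14T]: ω = 2970.0000×65/14 = 13789.2857 rpm, dir flips to +; running = +13789.2857
Stage 3 [73T→44T]: ω = 13789.2857×73/44 = 22877.6786 rpm, dir flips to −; running = −22877.6786
Stage 4 [44T→62T]: ω = 22877.6786×44/62 = 16235.7719 rpm, dir flips to +; running = +16235.7719
Stage 5 [73T→65T]: ω = 16235.7719×73/65 = 18234.0207 rpm, dir flips to −; running = −18234.0207
Stage 6 [65T→44T]: ω = 18234.0207×65/44 = 26936.6215 rpm, dir flips to +; running = +26936.6215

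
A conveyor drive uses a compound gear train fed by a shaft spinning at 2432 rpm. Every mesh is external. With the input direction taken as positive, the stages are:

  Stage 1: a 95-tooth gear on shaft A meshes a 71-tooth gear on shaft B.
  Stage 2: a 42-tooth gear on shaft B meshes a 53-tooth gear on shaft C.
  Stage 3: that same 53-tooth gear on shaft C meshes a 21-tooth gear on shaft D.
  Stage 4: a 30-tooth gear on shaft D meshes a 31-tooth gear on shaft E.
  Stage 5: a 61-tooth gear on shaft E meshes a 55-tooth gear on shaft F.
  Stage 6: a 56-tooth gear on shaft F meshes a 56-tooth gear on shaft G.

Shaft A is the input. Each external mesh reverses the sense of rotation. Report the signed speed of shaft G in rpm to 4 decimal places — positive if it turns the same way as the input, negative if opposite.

Stage 1 [95T→71T]: ω = 2432.0000×95/71 = 3254.0845 rpm, dir flips to −; running = −3254.0845
Stage 2 [42T→53T]: ω = 3254.0845×42/53 = 2578.7085 rpm, dir flips to +; running = +2578.7085
Stage 3 [53T→21T]: ω = 2578.7085×53/21 = 6508.1690 rpm, dir flips to −; running = −6508.1690
Stage 4 [30T→31T]: ω = 6508.1690×30/31 = 6298.2281 rpm, dir flips to +; running = +6298.2281
Stage 5 [61T→55T]: ω = 6298.2281×61/55 = 6985.3075 rpm, dir flips to −; running = −6985.3075
Stage 6 [56T→56T]: ω = 6985.3075×56/56 = 6985.3075 rpm, dir flips to +; running = +6985.3075

+6985.3075 rpm (same as input, |ω| = 6985.3075 rpm)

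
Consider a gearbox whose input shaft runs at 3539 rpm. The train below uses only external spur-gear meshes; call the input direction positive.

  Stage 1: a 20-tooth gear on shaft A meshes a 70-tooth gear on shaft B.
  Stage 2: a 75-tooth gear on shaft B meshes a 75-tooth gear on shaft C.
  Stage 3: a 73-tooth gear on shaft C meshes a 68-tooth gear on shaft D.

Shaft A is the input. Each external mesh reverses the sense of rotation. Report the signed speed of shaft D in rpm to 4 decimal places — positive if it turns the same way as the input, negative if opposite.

Stage 1 [20T→70T]: ω = 3539.0000×20/70 = 1011.1429 rpm, dir flips to −; running = −1011.1429
Stage 2 [75T→75T]: ω = 1011.1429×75/75 = 1011.1429 rpm, dir flips to +; running = +1011.1429
Stage 3 [73T→68T]: ω = 1011.1429×73/68 = 1085.4916 rpm, dir flips to −; running = −1085.4916

-1085.4916 rpm (opposite to input, |ω| = 1085.4916 rpm)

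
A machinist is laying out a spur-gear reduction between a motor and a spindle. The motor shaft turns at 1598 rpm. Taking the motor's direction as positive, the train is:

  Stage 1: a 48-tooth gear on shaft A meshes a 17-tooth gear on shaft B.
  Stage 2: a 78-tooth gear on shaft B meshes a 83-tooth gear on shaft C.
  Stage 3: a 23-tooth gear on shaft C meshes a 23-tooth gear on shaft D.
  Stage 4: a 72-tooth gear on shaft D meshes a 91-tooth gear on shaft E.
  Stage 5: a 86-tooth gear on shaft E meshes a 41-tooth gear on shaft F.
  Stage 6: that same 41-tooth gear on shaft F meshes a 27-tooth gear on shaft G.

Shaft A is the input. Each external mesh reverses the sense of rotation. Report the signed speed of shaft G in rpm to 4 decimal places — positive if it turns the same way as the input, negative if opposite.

Stage 1 [48T→17T]: ω = 1598.0000×48/17 = 4512.0000 rpm, dir flips to −; running = −4512.0000
Stage 2 [78T→83T]: ω = 4512.0000×78/83 = 4240.1928 rpm, dir flips to +; running = +4240.1928
Stage 3 [23T→23T]: ω = 4240.1928×23/23 = 4240.1928 rpm, dir flips to −; running = −4240.1928
Stage 4 [72T→91T]: ω = 4240.1928×72/91 = 3354.8778 rpm, dir flips to +; running = +3354.8778
Stage 5 [86T→41T]: ω = 3354.8778×86/41 = 7037.0607 rpm, dir flips to −; running = −7037.0607
Stage 6 [41T→27T]: ω = 7037.0607×41/27 = 10685.9071 rpm, dir flips to +; running = +10685.9071

+10685.9071 rpm (same as input, |ω| = 10685.9071 rpm)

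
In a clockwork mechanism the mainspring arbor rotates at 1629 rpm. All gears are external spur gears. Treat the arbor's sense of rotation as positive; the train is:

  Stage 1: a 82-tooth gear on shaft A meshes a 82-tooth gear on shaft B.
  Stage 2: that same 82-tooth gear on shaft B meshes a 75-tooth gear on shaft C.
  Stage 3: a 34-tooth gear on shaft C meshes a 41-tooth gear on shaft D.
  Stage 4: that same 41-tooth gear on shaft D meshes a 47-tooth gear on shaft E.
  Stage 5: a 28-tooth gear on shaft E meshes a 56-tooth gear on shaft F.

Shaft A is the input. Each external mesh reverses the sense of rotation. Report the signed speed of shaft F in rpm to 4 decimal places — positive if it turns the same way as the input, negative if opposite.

Stage 1 [82T→82T]: ω = 1629.0000×82/82 = 1629.0000 rpm, dir flips to −; running = −1629.0000
Stage 2 [82T→75T]: ω = 1629.0000×82/75 = 1781.0400 rpm, dir flips to +; running = +1781.0400
Stage 3 [34T→41T]: ω = 1781.0400×34/41 = 1476.9600 rpm, dir flips to −; running = −1476.9600
Stage 4 [41T→47T]: ω = 1476.9600×41/47 = 1288.4119 rpm, dir flips to +; running = +1288.4119
Stage 5 [28T→56T]: ω = 1288.4119×28/56 = 644.2060 rpm, dir flips to −; running = −644.2060

-644.2060 rpm (opposite to input, |ω| = 644.2060 rpm)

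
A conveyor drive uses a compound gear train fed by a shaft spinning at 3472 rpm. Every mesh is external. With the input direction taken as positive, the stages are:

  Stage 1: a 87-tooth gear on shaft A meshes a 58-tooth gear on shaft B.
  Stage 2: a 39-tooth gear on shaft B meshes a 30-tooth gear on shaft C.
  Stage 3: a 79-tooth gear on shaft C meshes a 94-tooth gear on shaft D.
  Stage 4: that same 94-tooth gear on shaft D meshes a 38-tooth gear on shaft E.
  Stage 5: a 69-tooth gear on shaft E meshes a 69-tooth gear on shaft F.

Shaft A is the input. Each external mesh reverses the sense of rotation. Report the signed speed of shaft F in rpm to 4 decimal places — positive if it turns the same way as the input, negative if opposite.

Stage 1 [87T→58T]: ω = 3472.0000×87/58 = 5208.0000 rpm, dir flips to −; running = −5208.0000
Stage 2 [39T→30T]: ω = 5208.0000×39/30 = 6770.4000 rpm, dir flips to +; running = +6770.4000
Stage 3 [79T→94T]: ω = 6770.4000×79/94 = 5690.0170 rpm, dir flips to −; running = −5690.0170
Stage 4 [94T→38T]: ω = 5690.0170×94/38 = 14075.3053 rpm, dir flips to +; running = +14075.3053
Stage 5 [69T→69T]: ω = 14075.3053×69/69 = 14075.3053 rpm, dir flips to −; running = −14075.3053

-14075.3053 rpm (opposite to input, |ω| = 14075.3053 rpm)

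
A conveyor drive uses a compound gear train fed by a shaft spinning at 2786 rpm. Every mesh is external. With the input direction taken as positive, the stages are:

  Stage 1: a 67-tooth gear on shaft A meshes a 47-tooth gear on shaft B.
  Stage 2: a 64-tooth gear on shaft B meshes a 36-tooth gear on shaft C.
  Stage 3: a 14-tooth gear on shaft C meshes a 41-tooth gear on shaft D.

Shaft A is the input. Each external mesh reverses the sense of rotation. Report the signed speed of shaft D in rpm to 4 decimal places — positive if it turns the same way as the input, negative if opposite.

-2410.9028 rpm (opposite to input, |ω| = 2410.9028 rpm)

Stage 1 [67T→47T]: ω = 2786.0000×67/47 = 3971.5319 rpm, dir flips to −; running = −3971.5319
Stage 2 [64T→36T]: ω = 3971.5319×64/36 = 7060.5012 rpm, dir flips to +; running = +7060.5012
Stage 3 [14T→41T]: ω = 7060.5012×14/41 = 2410.9028 rpm, dir flips to −; running = −2410.9028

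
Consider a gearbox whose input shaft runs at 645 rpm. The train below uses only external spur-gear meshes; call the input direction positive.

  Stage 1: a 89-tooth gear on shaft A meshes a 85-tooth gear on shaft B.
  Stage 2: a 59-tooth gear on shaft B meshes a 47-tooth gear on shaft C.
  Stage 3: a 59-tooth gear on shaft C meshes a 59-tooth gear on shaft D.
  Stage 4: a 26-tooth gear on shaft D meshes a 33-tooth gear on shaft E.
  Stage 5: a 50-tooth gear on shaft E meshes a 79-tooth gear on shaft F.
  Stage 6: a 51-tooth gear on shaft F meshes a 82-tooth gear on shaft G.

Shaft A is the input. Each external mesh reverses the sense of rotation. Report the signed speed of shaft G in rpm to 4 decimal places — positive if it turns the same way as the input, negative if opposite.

Stage 1 [89T→85T]: ω = 645.0000×89/85 = 675.3529 rpm, dir flips to −; running = −675.3529
Stage 2 [59T→47T]: ω = 675.3529×59/47 = 847.7835 rpm, dir flips to +; running = +847.7835
Stage 3 [59T→59T]: ω = 847.7835×59/59 = 847.7835 rpm, dir flips to −; running = −847.7835
Stage 4 [26T→33T]: ω = 847.7835×26/33 = 667.9506 rpm, dir flips to +; running = +667.9506
Stage 5 [50T→79T]: ω = 667.9506×50/79 = 422.7536 rpm, dir flips to −; running = −422.7536
Stage 6 [51T→82T]: ω = 422.7536×51/82 = 262.9321 rpm, dir flips to +; running = +262.9321

+262.9321 rpm (same as input, |ω| = 262.9321 rpm)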